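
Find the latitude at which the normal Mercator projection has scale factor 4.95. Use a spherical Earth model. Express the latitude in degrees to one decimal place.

Mercator scale is k = sec φ = 1/cos φ.
1/cos φ = 4.95  ⇒  cos φ = 0.2020  ⇒  φ = arccos(0.2020) ≈ 78.3°.

78.3°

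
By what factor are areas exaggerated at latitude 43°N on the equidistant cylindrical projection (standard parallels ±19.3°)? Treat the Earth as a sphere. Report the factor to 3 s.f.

1.29

With standard parallel φ₀ = 19.3°, the equirectangular projection gives x = Rλ cos φ₀, y = Rφ, so h = 1 and k = cos 19.3° / cos φ.
Areal scale = h·k = 1 × cos φ₀ / cos φ; at 43°, h = 1.000, k = 1.290, so h·k = 1.290.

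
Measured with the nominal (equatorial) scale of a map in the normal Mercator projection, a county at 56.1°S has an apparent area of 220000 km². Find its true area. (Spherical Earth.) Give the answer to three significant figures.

The Mercator projection is conformal; its linear scale factor is the same in every direction and equals sec φ = 1/cos φ.
Areal scale = k² = sec²φ = 1/cos²(56.1°) = 1/0.5577² = 3.215.
True area = apparent / (areal scale) = 220000 / 3.215 ≈ 68400 km².

68400 km²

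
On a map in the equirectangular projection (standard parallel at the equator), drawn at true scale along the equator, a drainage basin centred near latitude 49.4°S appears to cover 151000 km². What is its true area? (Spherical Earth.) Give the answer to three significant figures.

In the plate carrée (x = Rλ, y = Rφ), meridians are true-scale (h = 1) and parallels are stretched by k = sec φ.
Areal scale = h·k = 1 × sec φ; at 49.4°, h = 1.000, k = 1.537, so h·k = 1.537.
True area = apparent / (areal scale) = 151000 / 1.537 ≈ 98300 km².

98300 km²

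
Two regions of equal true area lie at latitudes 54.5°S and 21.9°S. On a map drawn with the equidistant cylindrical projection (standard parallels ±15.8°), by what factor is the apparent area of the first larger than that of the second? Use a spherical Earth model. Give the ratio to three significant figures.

1.60

With standard parallel φ₀ = 15.8°, the equirectangular projection gives x = Rλ cos φ₀, y = Rφ, so h = 1 and k = cos 15.8° / cos φ.
Areal scale at 54.5°: h·k = 1.000 × 1.657 = 1.657.
Areal scale at 21.9°: h·k = 1.000 × 1.037 = 1.037.
Ratio = 1.657/1.037 ≈ 1.60.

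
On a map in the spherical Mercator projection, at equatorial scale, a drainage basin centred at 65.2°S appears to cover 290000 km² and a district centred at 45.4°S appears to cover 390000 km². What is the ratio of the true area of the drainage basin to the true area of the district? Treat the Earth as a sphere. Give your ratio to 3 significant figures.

0.265

Mercator's areal exaggeration is sec²φ; hence true area = (apparent area) · cos²φ.
True area of drainage basin: 290000 × cos²(65.2°) = 290000 × 0.1759 = 51020 km².
True area of district: 390000 × cos²(45.4°) = 390000 × 0.4930 = 192300 km².
Ratio = 51020 / 192300 ≈ 0.265.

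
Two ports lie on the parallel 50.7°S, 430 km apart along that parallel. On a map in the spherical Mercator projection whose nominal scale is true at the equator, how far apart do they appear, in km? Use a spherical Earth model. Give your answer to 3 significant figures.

The Mercator projection is conformal; its linear scale factor is the same in every direction and equals sec φ = 1/cos φ.
Along the parallel, k = sec 50.7° = 1/0.6334 = 1.579.
Map distance = 430 × 1.579 ≈ 679 km.

679 km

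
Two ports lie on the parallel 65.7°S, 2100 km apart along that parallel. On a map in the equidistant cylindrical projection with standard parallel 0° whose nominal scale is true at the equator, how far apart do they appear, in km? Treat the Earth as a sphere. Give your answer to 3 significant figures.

In the plate carrée (x = Rλ, y = Rφ), meridians are true-scale (h = 1) and parallels are stretched by k = sec φ.
Along the parallel, k = sec 65.7° = 1/0.4115 = 2.430.
Map distance = 2100 × 2.430 ≈ 5100 km.

5100 km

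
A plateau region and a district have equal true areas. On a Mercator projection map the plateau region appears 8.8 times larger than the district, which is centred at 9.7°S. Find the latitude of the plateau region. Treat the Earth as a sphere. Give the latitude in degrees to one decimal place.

Mercator areal scale is sec²φ, so apparent-area ratio = sec²φ₁ / sec²φ₂ = cos²φ₂ / cos²φ₁.
cos²φ₂ / cos²φ₁ = 8.8  ⇒  cos φ₁ = cos 9.7° / √8.8 = 0.9857/2.966 = 0.3323.
φ₁ = arccos(0.3323) ≈ 70.6°.

70.6°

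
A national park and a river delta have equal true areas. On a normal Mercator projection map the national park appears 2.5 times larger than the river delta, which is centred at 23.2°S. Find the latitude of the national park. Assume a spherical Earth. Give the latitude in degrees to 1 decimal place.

54.5°

On Mercator, (apparent₁)/(apparent₂) = sec²φ₁ / sec²φ₂ when true areas are equal.
cos²φ₂ / cos²φ₁ = 2.5  ⇒  cos φ₁ = cos 23.2° / √2.5 = 0.9191/1.581 = 0.5813.
φ₁ = arccos(0.5813) ≈ 54.5°.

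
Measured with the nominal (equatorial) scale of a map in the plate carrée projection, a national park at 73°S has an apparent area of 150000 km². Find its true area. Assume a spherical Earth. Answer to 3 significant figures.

43900 km²

In the plate carrée (x = Rλ, y = Rφ), meridians are true-scale (h = 1) and parallels are stretched by k = sec φ.
Areal scale = h·k = 1 × sec φ; at 73°, h = 1.000, k = 3.420, so h·k = 3.420.
True area = apparent / (areal scale) = 150000 / 3.420 ≈ 43900 km².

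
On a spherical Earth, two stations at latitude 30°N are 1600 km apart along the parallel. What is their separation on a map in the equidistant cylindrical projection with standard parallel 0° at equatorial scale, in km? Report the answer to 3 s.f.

In the plate carrée (x = Rλ, y = Rφ), meridians are true-scale (h = 1) and parallels are stretched by k = sec φ.
Along the parallel, k = sec 30° = 1/0.8660 = 1.155.
Map distance = 1600 × 1.155 ≈ 1850 km.

1850 km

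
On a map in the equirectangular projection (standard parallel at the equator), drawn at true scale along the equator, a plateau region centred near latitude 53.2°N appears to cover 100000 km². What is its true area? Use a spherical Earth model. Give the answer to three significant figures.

59900 km²

Plate carrée maps x = Rλ, y = Rφ. The meridian scale is h = 1 and the parallel scale is k = 1/cos φ = sec φ.
Areal scale = h·k = 1 × sec φ; at 53.2°, h = 1.000, k = 1.669, so h·k = 1.669.
True area = apparent / (areal scale) = 100000 / 1.669 ≈ 59900 km².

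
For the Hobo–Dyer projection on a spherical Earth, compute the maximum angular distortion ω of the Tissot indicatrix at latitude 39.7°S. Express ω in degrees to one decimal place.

3.5°

Hobo–Dyer is a cylindrical equal-area projection with standard parallels at ±37.5°. Cylindrical equal-area (φ₀ = 37.5°): h = cos φ / cos 37.5° along meridians, k = cos 37.5° / cos φ along parallels; h·k = 1.
At 39.7°: h = 0.9698, k = 1.031; principal scales a = 1.031, b = 0.9698.
sin(ω/2) = (a − b)/(a + b) = 0.06133/2.001 = 0.03065, so ω = 2 arcsin(0.03065) ≈ 3.5°.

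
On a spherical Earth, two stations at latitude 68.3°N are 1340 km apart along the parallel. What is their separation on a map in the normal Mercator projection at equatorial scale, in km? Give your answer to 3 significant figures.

3620 km

For Mercator, h = k = sec φ (a conformal cylindrical projection has a single point scale, 1/cos φ).
Along the parallel, k = sec 68.3° = 1/0.3697 = 2.705.
Map distance = 1340 × 2.705 ≈ 3620 km.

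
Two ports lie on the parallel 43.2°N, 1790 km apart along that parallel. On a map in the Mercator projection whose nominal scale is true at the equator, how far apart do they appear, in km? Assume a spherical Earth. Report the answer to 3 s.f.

2460 km

The Mercator projection is conformal; its linear scale factor is the same in every direction and equals sec φ = 1/cos φ.
Along the parallel, k = sec 43.2° = 1/0.7290 = 1.372.
Map distance = 1790 × 1.372 ≈ 2460 km.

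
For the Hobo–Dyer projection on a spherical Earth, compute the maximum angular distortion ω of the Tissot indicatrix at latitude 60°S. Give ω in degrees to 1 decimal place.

Hobo–Dyer is a cylindrical equal-area projection with standard parallels at ±37.5°. A cylindrical equal-area projection with standard parallel φ₀ has meridian scale h = cos φ / cos φ₀ and parallel scale k = cos φ₀ / cos φ (so areas are preserved, h·k = 1).
At 60°: h = 0.6302, k = 1.587; principal scales a = 1.587, b = 0.6302.
sin(ω/2) = (a − b)/(a + b) = 0.9565/2.217 = 0.4314, so ω = 2 arcsin(0.4314) ≈ 51.1°.

51.1°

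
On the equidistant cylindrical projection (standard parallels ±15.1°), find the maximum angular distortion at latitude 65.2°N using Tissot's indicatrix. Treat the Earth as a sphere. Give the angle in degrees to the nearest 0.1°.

46.4°

The equidistant cylindrical projection with φ₀ = 15.1° has h = 1 (meridians true) and k = cos φ₀ / cos φ along parallels.
At 65.2°: h = 1.000, k = 2.302; principal scales a = 2.302, b = 1.000.
sin(ω/2) = (a − b)/(a + b) = 1.302/3.302 = 0.3943, so ω = 2 arcsin(0.3943) ≈ 46.4°.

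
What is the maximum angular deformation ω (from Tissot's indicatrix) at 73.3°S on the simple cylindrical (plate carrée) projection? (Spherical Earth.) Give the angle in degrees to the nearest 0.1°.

67.2°

Plate carrée maps x = Rλ, y = Rφ. The meridian scale is h = 1 and the parallel scale is k = 1/cos φ = sec φ.
At 73.3°: h = 1.000, k = 3.480; principal scales a = 3.480, b = 1.000.
sin(ω/2) = (a − b)/(a + b) = 2.480/4.480 = 0.5536, so ω = 2 arcsin(0.5536) ≈ 67.2°.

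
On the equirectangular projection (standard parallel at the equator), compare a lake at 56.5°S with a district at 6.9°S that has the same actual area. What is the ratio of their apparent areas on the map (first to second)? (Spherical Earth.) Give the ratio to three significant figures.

1.80

In the plate carrée (x = Rλ, y = Rφ), meridians are true-scale (h = 1) and parallels are stretched by k = sec φ.
Areal scale at 56.5°: h·k = 1.000 × 1.812 = 1.812.
Areal scale at 6.9°: h·k = 1.000 × 1.007 = 1.007.
Ratio = 1.812/1.007 ≈ 1.80.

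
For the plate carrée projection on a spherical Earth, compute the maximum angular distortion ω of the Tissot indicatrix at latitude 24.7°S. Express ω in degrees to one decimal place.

For the equirectangular projection with φ₀ = 0 (plate carrée), h = 1 along meridians and k = sec φ along parallels.
At 24.7°: h = 1.000, k = 1.101; principal scales a = 1.101, b = 1.000.
sin(ω/2) = (a − b)/(a + b) = 0.1007/2.101 = 0.04794, so ω = 2 arcsin(0.04794) ≈ 5.5°.

5.5°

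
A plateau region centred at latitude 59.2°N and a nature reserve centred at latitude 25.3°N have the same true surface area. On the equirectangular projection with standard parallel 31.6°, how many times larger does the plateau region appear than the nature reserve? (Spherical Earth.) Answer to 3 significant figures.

In the equirectangular projection with standard parallel φ₀ = 31.6° (x = Rλ cos φ₀, y = Rφ), meridians are true-scale (h = 1) and the parallel scale is k = cos φ₀ / cos φ.
Areal scale at 59.2°: h·k = 1.000 × 1.663 = 1.663.
Areal scale at 25.3°: h·k = 1.000 × 0.9421 = 0.9421.
Ratio = 1.663/0.9421 ≈ 1.77.

1.77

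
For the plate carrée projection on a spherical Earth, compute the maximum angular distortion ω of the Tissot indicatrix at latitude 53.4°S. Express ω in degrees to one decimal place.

29.3°

In the plate carrée (x = Rλ, y = Rφ), meridians are true-scale (h = 1) and parallels are stretched by k = sec φ.
At 53.4°: h = 1.000, k = 1.677; principal scales a = 1.677, b = 1.000.
sin(ω/2) = (a − b)/(a + b) = 0.6772/2.677 = 0.2530, so ω = 2 arcsin(0.2530) ≈ 29.3°.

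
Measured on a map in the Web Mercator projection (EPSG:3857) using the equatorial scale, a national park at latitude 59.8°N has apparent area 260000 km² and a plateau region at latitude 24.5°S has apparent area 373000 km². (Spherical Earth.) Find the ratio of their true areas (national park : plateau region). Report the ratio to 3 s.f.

Since Mercator area scale is 1/cos²φ, the true area equals the apparent area multiplied by cos²φ.
True area of national park: 260000 × cos²(59.8°) = 260000 × 0.2530 = 65790 km².
True area of plateau region: 373000 × cos²(24.5°) = 373000 × 0.8280 = 308900 km².
Ratio = 65790 / 308900 ≈ 0.213.

0.213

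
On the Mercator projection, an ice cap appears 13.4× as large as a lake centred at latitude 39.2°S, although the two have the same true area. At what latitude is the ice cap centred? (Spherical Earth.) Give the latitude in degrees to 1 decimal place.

77.8°

On Mercator, (apparent₁)/(apparent₂) = sec²φ₁ / sec²φ₂ when true areas are equal.
cos²φ₂ / cos²φ₁ = 13.4  ⇒  cos φ₁ = cos 39.2° / √13.4 = 0.7749/3.661 = 0.2117.
φ₁ = arccos(0.2117) ≈ 77.8°.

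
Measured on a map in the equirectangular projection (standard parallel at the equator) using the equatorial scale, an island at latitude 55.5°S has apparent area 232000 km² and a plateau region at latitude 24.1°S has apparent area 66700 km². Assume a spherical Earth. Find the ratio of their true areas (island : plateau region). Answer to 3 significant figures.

2.16

Plate carrée has h = 1 and k = sec φ, giving areal scale sec φ; true area = (apparent area) · cos φ.
True area of island: 232000 × cos(55.5°) = 232000 × 0.5664 = 131400 km².
True area of plateau region: 66700 × cos(24.1°) = 66700 × 0.9128 = 60890 km².
Ratio = 131400 / 60890 ≈ 2.16.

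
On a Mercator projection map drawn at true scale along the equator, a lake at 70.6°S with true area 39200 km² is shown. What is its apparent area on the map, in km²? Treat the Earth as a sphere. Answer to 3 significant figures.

355000 km²

Mercator is conformal, so the point scale is isotropic: h = k = sec φ = 1/cos φ.
Areal scale = k² = sec²φ = 1/cos²(70.6°) = 1/0.3322² = 9.064.
Apparent area = 39200 × 9.064 ≈ 355000 km².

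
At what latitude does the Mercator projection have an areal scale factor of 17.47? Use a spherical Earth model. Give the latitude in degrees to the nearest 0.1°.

76.2°

Mercator areal scale is sec²φ.
sec²φ = 17.47  ⇒  cos²φ = 0.05724  ⇒  cos φ = 0.2393.
φ = arccos(0.2393) ≈ 76.2°.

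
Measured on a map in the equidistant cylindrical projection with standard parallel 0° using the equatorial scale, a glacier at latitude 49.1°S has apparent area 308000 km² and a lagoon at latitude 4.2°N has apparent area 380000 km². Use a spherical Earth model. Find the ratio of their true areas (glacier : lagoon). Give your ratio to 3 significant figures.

Plate carrée has h = 1 and k = sec φ, giving areal scale sec φ; true area = (apparent area) · cos φ.
True area of glacier: 308000 × cos(49.1°) = 308000 × 0.6547 = 201700 km².
True area of lagoon: 380000 × cos(4.2°) = 380000 × 0.9973 = 379000 km².
Ratio = 201700 / 379000 ≈ 0.532.

0.532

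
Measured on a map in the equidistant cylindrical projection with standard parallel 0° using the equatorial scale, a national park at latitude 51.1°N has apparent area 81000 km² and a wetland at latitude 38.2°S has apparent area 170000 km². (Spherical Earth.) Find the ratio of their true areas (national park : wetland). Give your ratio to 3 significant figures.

0.381

On the plate carrée, areal scale = h·k = 1 × sec φ, so true area = apparent × cos φ.
True area of national park: 81000 × cos(51.1°) = 81000 × 0.6280 = 50870 km².
True area of wetland: 170000 × cos(38.2°) = 170000 × 0.7859 = 133600 km².
Ratio = 50870 / 133600 ≈ 0.381.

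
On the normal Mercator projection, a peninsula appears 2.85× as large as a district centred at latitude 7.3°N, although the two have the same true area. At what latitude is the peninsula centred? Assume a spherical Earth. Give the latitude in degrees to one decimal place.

54.0°

For equal true areas on Mercator, apparent areas scale as sec²φ, so the ratio is cos²φ₂ / cos²φ₁.
cos²φ₂ / cos²φ₁ = 2.85  ⇒  cos φ₁ = cos 7.3° / √2.85 = 0.9919/1.688 = 0.5875.
φ₁ = arccos(0.5875) ≈ 54.0°.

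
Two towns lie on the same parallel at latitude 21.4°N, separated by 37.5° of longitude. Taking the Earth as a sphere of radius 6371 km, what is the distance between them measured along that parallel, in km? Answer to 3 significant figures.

3880 km

Arc length along a parallel = R cos φ · Δλ (with Δλ in radians).
= 6371 × cos 21.4° × (37.5° × π/180) = 6371 × 0.9311 × 0.6545 ≈ 3880 km.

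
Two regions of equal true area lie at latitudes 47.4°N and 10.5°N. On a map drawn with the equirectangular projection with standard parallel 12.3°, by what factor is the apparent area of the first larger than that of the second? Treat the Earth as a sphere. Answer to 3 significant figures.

In the equirectangular projection with standard parallel φ₀ = 12.3° (x = Rλ cos φ₀, y = Rφ), meridians are true-scale (h = 1) and the parallel scale is k = cos φ₀ / cos φ.
Areal scale at 47.4°: h·k = 1.000 × 1.443 = 1.443.
Areal scale at 10.5°: h·k = 1.000 × 0.9937 = 0.9937.
Ratio = 1.443/0.9937 ≈ 1.45.

1.45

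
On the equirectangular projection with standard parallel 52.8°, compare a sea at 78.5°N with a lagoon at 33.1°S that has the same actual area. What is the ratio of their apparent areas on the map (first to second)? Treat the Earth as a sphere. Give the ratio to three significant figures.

4.20

In the equirectangular projection with standard parallel φ₀ = 52.8° (x = Rλ cos φ₀, y = Rφ), meridians are true-scale (h = 1) and the parallel scale is k = cos φ₀ / cos φ.
Areal scale at 78.5°: h·k = 1.000 × 3.033 = 3.033.
Areal scale at 33.1°: h·k = 1.000 × 0.7217 = 0.7217.
Ratio = 3.033/0.7217 ≈ 4.20.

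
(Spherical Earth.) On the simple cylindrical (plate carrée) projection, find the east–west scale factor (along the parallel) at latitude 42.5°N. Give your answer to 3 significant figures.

Plate carrée maps x = Rλ, y = Rφ. The meridian scale is h = 1 and the parallel scale is k = 1/cos φ = sec φ.
k = 1/cos 42.5° = 1/0.7373 = 1.356.

1.36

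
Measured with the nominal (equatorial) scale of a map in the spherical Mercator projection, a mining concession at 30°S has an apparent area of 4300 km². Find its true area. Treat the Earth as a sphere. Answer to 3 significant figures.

The Mercator projection is conformal; its linear scale factor is the same in every direction and equals sec φ = 1/cos φ.
Areal scale = k² = sec²φ = 1/cos²(30°) = 1/0.8660² = 1.333.
True area = apparent / (areal scale) = 4300 / 1.333 ≈ 3220 km².

3220 km²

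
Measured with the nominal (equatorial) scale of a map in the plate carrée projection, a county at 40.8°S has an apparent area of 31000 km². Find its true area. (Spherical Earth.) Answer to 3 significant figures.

Plate carrée maps x = Rλ, y = Rφ. The meridian scale is h = 1 and the parallel scale is k = 1/cos φ = sec φ.
Areal scale = h·k = 1 × sec φ; at 40.8°, h = 1.000, k = 1.321, so h·k = 1.321.
True area = apparent / (areal scale) = 31000 / 1.321 ≈ 23500 km².

23500 km²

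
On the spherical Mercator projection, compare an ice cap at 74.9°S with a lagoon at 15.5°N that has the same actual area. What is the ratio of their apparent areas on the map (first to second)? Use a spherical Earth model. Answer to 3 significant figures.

On Mercator, area is exaggerated by sec²φ = 1/cos²φ.
At 74.9°: sec²(74.9°) = 1/0.2605² = 14.74.
At 15.5°: sec²(15.5°) = 1/0.9636² = 1.077.
Ratio = 14.74/1.077 = cos²(15.5°)/cos²(74.9°) ≈ 13.7.

13.7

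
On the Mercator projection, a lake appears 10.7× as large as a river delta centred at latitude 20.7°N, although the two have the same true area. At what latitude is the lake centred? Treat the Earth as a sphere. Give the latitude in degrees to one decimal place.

73.4°

Mercator areal scale is sec²φ, so apparent-area ratio = sec²φ₁ / sec²φ₂ = cos²φ₂ / cos²φ₁.
cos²φ₂ / cos²φ₁ = 10.7  ⇒  cos φ₁ = cos 20.7° / √10.7 = 0.9354/3.271 = 0.2860.
φ₁ = arccos(0.2860) ≈ 73.4°.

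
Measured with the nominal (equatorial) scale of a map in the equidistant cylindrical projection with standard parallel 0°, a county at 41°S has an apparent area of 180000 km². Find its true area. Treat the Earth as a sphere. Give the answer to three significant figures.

In the plate carrée (x = Rλ, y = Rφ), meridians are true-scale (h = 1) and parallels are stretched by k = sec φ.
Areal scale = h·k = 1 × sec φ; at 41°, h = 1.000, k = 1.325, so h·k = 1.325.
True area = apparent / (areal scale) = 180000 / 1.325 ≈ 136000 km².

136000 km²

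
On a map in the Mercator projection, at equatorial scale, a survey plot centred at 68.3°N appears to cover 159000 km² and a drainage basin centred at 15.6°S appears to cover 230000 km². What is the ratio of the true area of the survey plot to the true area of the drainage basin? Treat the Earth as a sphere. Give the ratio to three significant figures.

0.102

Mercator's areal exaggeration is sec²φ; hence true area = (apparent area) · cos²φ.
True area of survey plot: 159000 × cos²(68.3°) = 159000 × 0.1367 = 21740 km².
True area of drainage basin: 230000 × cos²(15.6°) = 230000 × 0.9277 = 213400 km².
Ratio = 21740 / 213400 ≈ 0.102.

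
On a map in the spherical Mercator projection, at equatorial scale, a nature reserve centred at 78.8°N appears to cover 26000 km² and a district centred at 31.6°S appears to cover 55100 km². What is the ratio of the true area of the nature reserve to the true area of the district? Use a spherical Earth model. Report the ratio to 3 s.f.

0.0245

Since Mercator area scale is 1/cos²φ, the true area equals the apparent area multiplied by cos²φ.
True area of nature reserve: 26000 × cos²(78.8°) = 26000 × 0.03773 = 980.9 km².
True area of district: 55100 × cos²(31.6°) = 55100 × 0.7254 = 39970 km².
Ratio = 980.9 / 39970 ≈ 0.0245.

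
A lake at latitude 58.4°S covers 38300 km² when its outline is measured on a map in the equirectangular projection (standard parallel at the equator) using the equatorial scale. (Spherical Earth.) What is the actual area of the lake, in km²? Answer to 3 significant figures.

Plate carrée maps x = Rλ, y = Rφ. The meridian scale is h = 1 and the parallel scale is k = 1/cos φ = sec φ.
Areal scale = h·k = 1 × sec φ; at 58.4°, h = 1.000, k = 1.908, so h·k = 1.908.
True area = apparent / (areal scale) = 38300 / 1.908 ≈ 20100 km².

20100 km²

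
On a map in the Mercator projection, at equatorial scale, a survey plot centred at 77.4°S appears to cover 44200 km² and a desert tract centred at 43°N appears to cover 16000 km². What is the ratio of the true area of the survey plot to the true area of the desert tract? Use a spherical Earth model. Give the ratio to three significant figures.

On Mercator the areal scale is sec²φ, so true area = apparent × cos²φ.
True area of survey plot: 44200 × cos²(77.4°) = 44200 × 0.04759 = 2103 km².
True area of desert tract: 16000 × cos²(43°) = 16000 × 0.5349 = 8558 km².
Ratio = 2103 / 8558 ≈ 0.246.

0.246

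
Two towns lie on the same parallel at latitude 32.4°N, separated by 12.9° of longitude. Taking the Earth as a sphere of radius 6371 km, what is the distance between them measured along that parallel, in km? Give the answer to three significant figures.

1210 km

Arc length along a parallel = R cos φ · Δλ (with Δλ in radians).
= 6371 × cos 32.4° × (12.9° × π/180) = 6371 × 0.8443 × 0.2251 ≈ 1210 km.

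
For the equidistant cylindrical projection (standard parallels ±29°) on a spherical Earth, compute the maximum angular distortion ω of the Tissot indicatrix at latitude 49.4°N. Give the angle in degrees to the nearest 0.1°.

16.9°

The equidistant cylindrical projection with φ₀ = 29° has h = 1 (meridians true) and k = cos φ₀ / cos φ along parallels.
At 49.4°: h = 1.000, k = 1.344; principal scales a = 1.344, b = 1.000.
sin(ω/2) = (a − b)/(a + b) = 0.3440/2.344 = 0.1467, so ω = 2 arcsin(0.1467) ≈ 16.9°.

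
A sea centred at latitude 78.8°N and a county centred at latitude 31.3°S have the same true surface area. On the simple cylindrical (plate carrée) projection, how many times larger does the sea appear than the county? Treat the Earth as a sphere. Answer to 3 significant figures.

In the plate carrée (x = Rλ, y = Rφ), meridians are true-scale (h = 1) and parallels are stretched by k = sec φ.
Areal scale at 78.8°: h·k = 1.000 × 5.148 = 5.148.
Areal scale at 31.3°: h·k = 1.000 × 1.170 = 1.170.
Ratio = 5.148/1.170 ≈ 4.40.

4.40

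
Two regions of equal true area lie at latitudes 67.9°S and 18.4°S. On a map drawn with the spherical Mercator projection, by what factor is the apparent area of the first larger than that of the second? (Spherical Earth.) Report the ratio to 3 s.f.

6.36

Mercator areal scale is sec²φ.
At 67.9°: sec²(67.9°) = 1/0.3762² = 7.065.
At 18.4°: sec²(18.4°) = 1/0.9489² = 1.111.
Ratio = 7.065/1.111 = cos²(18.4°)/cos²(67.9°) ≈ 6.36.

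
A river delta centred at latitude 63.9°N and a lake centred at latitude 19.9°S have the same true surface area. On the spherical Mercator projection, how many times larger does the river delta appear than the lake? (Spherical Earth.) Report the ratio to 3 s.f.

4.57

On Mercator, area is exaggerated by sec²φ = 1/cos²φ.
At 63.9°: sec²(63.9°) = 1/0.4399² = 5.167.
At 19.9°: sec²(19.9°) = 1/0.9403² = 1.131.
Ratio = 5.167/1.131 = cos²(19.9°)/cos²(63.9°) ≈ 4.57.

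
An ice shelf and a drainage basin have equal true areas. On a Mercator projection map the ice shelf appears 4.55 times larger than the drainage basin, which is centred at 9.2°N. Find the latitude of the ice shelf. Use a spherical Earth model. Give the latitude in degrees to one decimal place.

62.4°

Mercator areal scale is sec²φ, so apparent-area ratio = sec²φ₁ / sec²φ₂ = cos²φ₂ / cos²φ₁.
cos²φ₂ / cos²φ₁ = 4.55  ⇒  cos φ₁ = cos 9.2° / √4.55 = 0.9871/2.133 = 0.4628.
φ₁ = arccos(0.4628) ≈ 62.4°.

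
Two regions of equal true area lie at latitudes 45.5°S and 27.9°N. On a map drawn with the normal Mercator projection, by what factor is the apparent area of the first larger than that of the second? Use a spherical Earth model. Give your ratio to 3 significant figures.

Mercator areal scale is sec²φ.
At 45.5°: sec²(45.5°) = 1/0.7009² = 2.036.
At 27.9°: sec²(27.9°) = 1/0.8838² = 1.280.
Ratio = 2.036/1.280 = cos²(27.9°)/cos²(45.5°) ≈ 1.59.

1.59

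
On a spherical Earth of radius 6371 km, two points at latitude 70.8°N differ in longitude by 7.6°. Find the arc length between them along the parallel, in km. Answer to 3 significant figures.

Arc length along a parallel = R cos φ · Δλ (with Δλ in radians).
= 6371 × cos 70.8° × (7.6° × π/180) = 6371 × 0.3289 × 0.1326 ≈ 278 km.

278 km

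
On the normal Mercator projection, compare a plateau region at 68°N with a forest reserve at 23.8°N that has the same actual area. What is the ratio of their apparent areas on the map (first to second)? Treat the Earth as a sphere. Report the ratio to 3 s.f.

5.97

Mercator is conformal with k = sec φ, so areal scale = k² = sec²φ.
At 68°: sec²(68°) = 1/0.3746² = 7.126.
At 23.8°: sec²(23.8°) = 1/0.9150² = 1.195.
Ratio = 7.126/1.195 = cos²(23.8°)/cos²(68°) ≈ 5.97.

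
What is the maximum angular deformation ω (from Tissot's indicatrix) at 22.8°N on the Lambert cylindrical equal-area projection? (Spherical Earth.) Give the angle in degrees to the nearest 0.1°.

9.3°

The Lambert cylindrical equal-area projection is the cylindrical equal-area projection with its standard parallel at the equator (φ₀ = 0). Cylindrical equal-area (φ₀ = 0°): h = cos φ / cos 0° along meridians, k = cos 0° / cos φ along parallels; h·k = 1.
At 22.8°: h = 0.9219, k = 1.085; principal scales a = 1.085, b = 0.9219.
sin(ω/2) = (a − b)/(a + b) = 0.1629/2.007 = 0.08118, so ω = 2 arcsin(0.08118) ≈ 9.3°.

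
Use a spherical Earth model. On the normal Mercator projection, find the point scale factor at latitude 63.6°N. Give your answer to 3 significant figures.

For Mercator, h = k = sec φ (a conformal cylindrical projection has a single point scale, 1/cos φ).
k = 1/cos 63.6° = 1/0.4446 = 2.249.

2.25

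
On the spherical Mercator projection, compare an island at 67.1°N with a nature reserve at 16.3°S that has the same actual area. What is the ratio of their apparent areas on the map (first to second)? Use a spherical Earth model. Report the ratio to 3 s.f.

Mercator is conformal with k = sec φ, so areal scale = k² = sec²φ.
At 67.1°: sec²(67.1°) = 1/0.3891² = 6.604.
At 16.3°: sec²(16.3°) = 1/0.9598² = 1.086.
Ratio = 6.604/1.086 = cos²(16.3°)/cos²(67.1°) ≈ 6.08.

6.08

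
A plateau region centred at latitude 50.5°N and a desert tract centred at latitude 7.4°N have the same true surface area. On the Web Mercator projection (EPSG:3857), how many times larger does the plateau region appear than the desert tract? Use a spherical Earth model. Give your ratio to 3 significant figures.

Mercator areal scale is sec²φ.
At 50.5°: sec²(50.5°) = 1/0.6361² = 2.472.
At 7.4°: sec²(7.4°) = 1/0.9917² = 1.017.
Ratio = 2.472/1.017 = cos²(7.4°)/cos²(50.5°) ≈ 2.43.

2.43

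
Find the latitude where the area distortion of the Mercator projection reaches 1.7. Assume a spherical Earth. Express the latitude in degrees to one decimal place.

39.9°

Mercator areal scale is sec²φ.
sec²φ = 1.7  ⇒  cos²φ = 0.5882  ⇒  cos φ = 0.7670.
φ = arccos(0.7670) ≈ 39.9°.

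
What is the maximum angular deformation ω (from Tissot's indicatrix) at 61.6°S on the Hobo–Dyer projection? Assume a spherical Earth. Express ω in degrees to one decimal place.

Hobo–Dyer is a cylindrical equal-area projection with standard parallels at ±37.5°. For cylindrical equal-area with standard parallel φ₀, h = cos φ / cos φ₀ and k = cos φ₀ / cos φ, so h·k = 1.
At 61.6°: h = 0.5995, k = 1.668; principal scales a = 1.668, b = 0.5995.
sin(ω/2) = (a − b)/(a + b) = 1.069/2.268 = 0.4712, so ω = 2 arcsin(0.4712) ≈ 56.2°.

56.2°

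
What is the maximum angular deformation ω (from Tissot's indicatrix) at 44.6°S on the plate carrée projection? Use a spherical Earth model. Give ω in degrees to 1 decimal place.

Plate carrée maps x = Rλ, y = Rφ. The meridian scale is h = 1 and the parallel scale is k = 1/cos φ = sec φ.
At 44.6°: h = 1.000, k = 1.404; principal scales a = 1.404, b = 1.000.
sin(ω/2) = (a − b)/(a + b) = 0.4044/2.404 = 0.1682, so ω = 2 arcsin(0.1682) ≈ 19.4°.

19.4°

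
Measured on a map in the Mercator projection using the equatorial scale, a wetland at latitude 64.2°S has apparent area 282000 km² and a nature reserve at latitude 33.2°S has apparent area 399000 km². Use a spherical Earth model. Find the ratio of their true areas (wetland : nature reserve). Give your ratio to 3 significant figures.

0.191

Since Mercator area scale is 1/cos²φ, the true area equals the apparent area multiplied by cos²φ.
True area of wetland: 282000 × cos²(64.2°) = 282000 × 0.1894 = 53420 km².
True area of nature reserve: 399000 × cos²(33.2°) = 399000 × 0.7002 = 279400 km².
Ratio = 53420 / 279400 ≈ 0.191.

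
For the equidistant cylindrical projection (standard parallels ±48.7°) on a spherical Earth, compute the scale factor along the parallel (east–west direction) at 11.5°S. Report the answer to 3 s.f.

With standard parallel φ₀ = 48.7°, the equirectangular projection gives x = Rλ cos φ₀, y = Rφ, so h = 1 and k = cos 48.7° / cos φ.
k = cos 48.7° / cos 11.5° = 0.6600/0.9799 = 0.6735.

0.674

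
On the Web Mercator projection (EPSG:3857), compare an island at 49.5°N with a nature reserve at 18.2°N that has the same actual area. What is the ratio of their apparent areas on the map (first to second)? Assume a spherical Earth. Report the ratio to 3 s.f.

Mercator is conformal with k = sec φ, so areal scale = k² = sec²φ.
At 49.5°: sec²(49.5°) = 1/0.6494² = 2.371.
At 18.2°: sec²(18.2°) = 1/0.9500² = 1.108.
Ratio = 2.371/1.108 = cos²(18.2°)/cos²(49.5°) ≈ 2.14.

2.14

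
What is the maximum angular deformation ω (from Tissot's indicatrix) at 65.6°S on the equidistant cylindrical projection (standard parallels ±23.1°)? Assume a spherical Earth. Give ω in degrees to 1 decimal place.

The equidistant cylindrical projection with φ₀ = 23.1° has h = 1 (meridians true) and k = cos φ₀ / cos φ along parallels.
At 65.6°: h = 1.000, k = 2.227; principal scales a = 2.227, b = 1.000.
sin(ω/2) = (a − b)/(a + b) = 1.227/3.227 = 0.3802, so ω = 2 arcsin(0.3802) ≈ 44.7°.

44.7°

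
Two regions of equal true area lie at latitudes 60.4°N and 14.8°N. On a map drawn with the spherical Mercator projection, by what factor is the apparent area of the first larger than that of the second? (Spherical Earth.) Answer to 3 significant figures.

Mercator areal scale is sec²φ.
At 60.4°: sec²(60.4°) = 1/0.4939² = 4.099.
At 14.8°: sec²(14.8°) = 1/0.9668² = 1.070.
Ratio = 4.099/1.070 = cos²(14.8°)/cos²(60.4°) ≈ 3.83.

3.83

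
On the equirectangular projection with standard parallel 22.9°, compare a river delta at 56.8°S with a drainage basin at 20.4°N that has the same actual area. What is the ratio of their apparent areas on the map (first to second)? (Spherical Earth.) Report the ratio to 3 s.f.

In the equirectangular projection with standard parallel φ₀ = 22.9° (x = Rλ cos φ₀, y = Rφ), meridians are true-scale (h = 1) and the parallel scale is k = cos φ₀ / cos φ.
Areal scale at 56.8°: h·k = 1.000 × 1.682 = 1.682.
Areal scale at 20.4°: h·k = 1.000 × 0.9828 = 0.9828.
Ratio = 1.682/0.9828 ≈ 1.71.

1.71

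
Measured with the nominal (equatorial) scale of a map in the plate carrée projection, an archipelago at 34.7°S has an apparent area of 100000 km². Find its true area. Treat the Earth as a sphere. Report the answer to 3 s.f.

In the plate carrée (x = Rλ, y = Rφ), meridians are true-scale (h = 1) and parallels are stretched by k = sec φ.
Areal scale = h·k = 1 × sec φ; at 34.7°, h = 1.000, k = 1.216, so h·k = 1.216.
True area = apparent / (areal scale) = 100000 / 1.216 ≈ 82200 km².

82200 km²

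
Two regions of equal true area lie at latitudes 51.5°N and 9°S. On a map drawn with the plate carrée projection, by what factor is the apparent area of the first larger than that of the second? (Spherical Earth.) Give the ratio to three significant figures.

Plate carrée maps x = Rλ, y = Rφ. The meridian scale is h = 1 and the parallel scale is k = 1/cos φ = sec φ.
Areal scale at 51.5°: h·k = 1.000 × 1.606 = 1.606.
Areal scale at 9°: h·k = 1.000 × 1.012 = 1.012.
Ratio = 1.606/1.012 ≈ 1.59.

1.59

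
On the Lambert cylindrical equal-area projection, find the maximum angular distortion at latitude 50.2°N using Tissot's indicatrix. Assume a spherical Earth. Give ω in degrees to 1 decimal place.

49.5°

The Lambert cylindrical equal-area projection is the cylindrical equal-area projection with its standard parallel at the equator (φ₀ = 0). For cylindrical equal-area with standard parallel φ₀, h = cos φ / cos φ₀ and k = cos φ₀ / cos φ, so h·k = 1.
At 50.2°: h = 0.6401, k = 1.562; principal scales a = 1.562, b = 0.6401.
sin(ω/2) = (a − b)/(a + b) = 0.9221/2.202 = 0.4187, so ω = 2 arcsin(0.4187) ≈ 49.5°.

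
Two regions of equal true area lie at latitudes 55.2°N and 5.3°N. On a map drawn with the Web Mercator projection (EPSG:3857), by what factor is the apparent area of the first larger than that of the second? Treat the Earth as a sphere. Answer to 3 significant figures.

3.04

Mercator areal scale is sec²φ.
At 55.2°: sec²(55.2°) = 1/0.5707² = 3.070.
At 5.3°: sec²(5.3°) = 1/0.9957² = 1.009.
Ratio = 3.070/1.009 = cos²(5.3°)/cos²(55.2°) ≈ 3.04.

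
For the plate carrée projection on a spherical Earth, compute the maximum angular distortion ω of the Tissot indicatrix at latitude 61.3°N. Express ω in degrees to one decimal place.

41.1°

Plate carrée maps x = Rλ, y = Rφ. The meridian scale is h = 1 and the parallel scale is k = 1/cos φ = sec φ.
At 61.3°: h = 1.000, k = 2.082; principal scales a = 2.082, b = 1.000.
sin(ω/2) = (a − b)/(a + b) = 1.082/3.082 = 0.3511, so ω = 2 arcsin(0.3511) ≈ 41.1°.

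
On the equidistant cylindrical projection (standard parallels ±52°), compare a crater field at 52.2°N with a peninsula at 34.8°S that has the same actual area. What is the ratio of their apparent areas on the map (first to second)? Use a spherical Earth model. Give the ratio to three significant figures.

With standard parallel φ₀ = 52°, the equirectangular projection gives x = Rλ cos φ₀, y = Rφ, so h = 1 and k = cos 52° / cos φ.
Areal scale at 52.2°: h·k = 1.000 × 1.004 = 1.004.
Areal scale at 34.8°: h·k = 1.000 × 0.7498 = 0.7498.
Ratio = 1.004/0.7498 ≈ 1.34.

1.34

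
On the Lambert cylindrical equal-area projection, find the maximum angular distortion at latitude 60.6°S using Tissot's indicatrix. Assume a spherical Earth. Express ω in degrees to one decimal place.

75.4°

The Lambert cylindrical equal-area projection is the cylindrical equal-area projection with its standard parallel at the equator (φ₀ = 0). For cylindrical equal-area with standard parallel φ₀, h = cos φ / cos φ₀ and k = cos φ₀ / cos φ, so h·k = 1.
At 60.6°: h = 0.4909, k = 2.037; principal scales a = 2.037, b = 0.4909.
sin(ω/2) = (a − b)/(a + b) = 1.546/2.528 = 0.6116, so ω = 2 arcsin(0.6116) ≈ 75.4°.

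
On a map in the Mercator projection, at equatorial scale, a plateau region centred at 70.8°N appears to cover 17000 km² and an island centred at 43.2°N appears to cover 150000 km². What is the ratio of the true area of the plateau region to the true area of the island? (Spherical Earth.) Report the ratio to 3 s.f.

0.0231

On Mercator the areal scale is sec²φ, so true area = apparent × cos²φ.
True area of plateau region: 17000 × cos²(70.8°) = 17000 × 0.1082 = 1839 km².
True area of island: 150000 × cos²(43.2°) = 150000 × 0.5314 = 79710 km².
Ratio = 1839 / 79710 ≈ 0.0231.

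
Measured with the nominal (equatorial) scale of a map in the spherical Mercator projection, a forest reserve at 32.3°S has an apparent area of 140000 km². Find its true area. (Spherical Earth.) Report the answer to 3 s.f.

100000 km²

For Mercator, h = k = sec φ (a conformal cylindrical projection has a single point scale, 1/cos φ).
Areal scale = k² = sec²φ = 1/cos²(32.3°) = 1/0.8453² = 1.400.
True area = apparent / (areal scale) = 140000 / 1.400 ≈ 100000 km².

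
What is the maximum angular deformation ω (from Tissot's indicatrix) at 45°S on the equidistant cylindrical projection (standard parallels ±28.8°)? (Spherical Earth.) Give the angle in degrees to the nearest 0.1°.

In the equirectangular projection with standard parallel φ₀ = 28.8° (x = Rλ cos φ₀, y = Rφ), meridians are true-scale (h = 1) and the parallel scale is k = cos φ₀ / cos φ.
At 45°: h = 1.000, k = 1.239; principal scales a = 1.239, b = 1.000.
sin(ω/2) = (a − b)/(a + b) = 0.2393/2.239 = 0.1069, so ω = 2 arcsin(0.1069) ≈ 12.3°.

12.3°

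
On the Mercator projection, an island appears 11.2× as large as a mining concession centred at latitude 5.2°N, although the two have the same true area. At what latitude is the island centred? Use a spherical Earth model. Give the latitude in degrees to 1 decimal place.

Mercator areal scale is sec²φ, so apparent-area ratio = sec²φ₁ / sec²φ₂ = cos²φ₂ / cos²φ₁.
cos²φ₂ / cos²φ₁ = 11.2  ⇒  cos φ₁ = cos 5.2° / √11.2 = 0.9959/3.347 = 0.2976.
φ₁ = arccos(0.2976) ≈ 72.7°.

72.7°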